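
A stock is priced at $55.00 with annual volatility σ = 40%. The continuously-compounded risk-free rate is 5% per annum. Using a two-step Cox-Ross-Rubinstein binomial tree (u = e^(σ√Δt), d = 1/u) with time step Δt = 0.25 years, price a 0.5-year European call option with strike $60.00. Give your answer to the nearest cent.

$4.98

CRR parameters: u = e^(σ√Δt) = e^(0.4·√0.25) = 1.2214, d = 1/u = 0.8187
Per-period rate: rΔt = 0.05·0.25 = 0.0125, so R = e^0.0125 = 1.0126
Risk-neutral probability p = (e^0.0125 − 0.8187)/(1.2214 − 0.8187) = 0.1938/0.4027 = 0.4814
Terminal stock prices: S_uu = 82.05, S_ud = 55, S_dd = 36.87
Terminal payoffs (S − K): max(22.05, 0) = 22.05, max(-5, 0) = 0, max(-23.13, 0) = 0
Node u (S = 67.18): V_u = e^(−0.0125)·[0.4814·22.0504 + 0.5186·0.0000] = 10.4833
Node d (S = 45.03): V_d = e^(−0.0125)·[0.4814·0.0000 + 0.5186·0.0000] = 0.0000
Node 0 (S = 55): V_0 = e^(−0.0125)·[0.4814·10.4833 + 0.5186·0.0000] = 4.9840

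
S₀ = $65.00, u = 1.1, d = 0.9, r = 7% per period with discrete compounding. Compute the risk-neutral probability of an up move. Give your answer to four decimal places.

Risk-neutral probability p = (1 + 0.07 − 0.9)/(1.1 − 0.9) = 0.1700/0.2000 = 0.8500

p = 0.8500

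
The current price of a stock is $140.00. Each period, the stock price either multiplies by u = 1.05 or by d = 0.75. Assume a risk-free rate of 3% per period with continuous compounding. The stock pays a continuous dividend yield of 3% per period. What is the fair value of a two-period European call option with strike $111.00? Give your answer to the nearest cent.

$28.35

Per-period risk-free factor R = e^0.03 = 1.0305; dividend-adjusted growth = e^(0.03−0.03) = 1.0000.
Risk-neutral probability p = (1.0000 − 0.75)/(1.05 − 0.75) = 0.2500/0.3000 = 0.8333
Terminal stock prices: S_uu = 154.3, S_ud = 110.2, S_dd = 78.75
Terminal payoffs (S − K): max(43.35, 0) = 43.35, max(-0.75, 0) = 0, max(-32.25, 0) = 0
Node u (S = 147): V_u = e^(−0.03)·[0.8333·43.3500 + 0.1667·0.0000] = 35.0573
Node d (S = 105): V_d = e^(−0.03)·[0.8333·0.0000 + 0.1667·0.0000] = 0.0000
Node 0 (S = 140): V_0 = e^(−0.03)·[0.8333·35.0573 + 0.1667·0.0000] = 28.3510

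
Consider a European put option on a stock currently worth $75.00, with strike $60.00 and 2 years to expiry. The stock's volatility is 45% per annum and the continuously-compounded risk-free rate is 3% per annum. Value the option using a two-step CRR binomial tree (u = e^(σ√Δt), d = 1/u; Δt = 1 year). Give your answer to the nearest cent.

CRR parameters: u = e^(σ√Δt) = e^(0.45·√1) = 1.5683, d = 1/u = 0.6376
Per-period rate: rΔt = 0.03·1 = 0.03, so R = e^0.03 = 1.0305
Risk-neutral probability p = (e^0.03 − 0.6376)/(1.5683 − 0.6376) = 0.3928/0.9307 = 0.4221
Terminal stock prices: S_uu = 184.5, S_ud = 75, S_dd = 30.49
Terminal payoffs (K − S): max(-124.5, 0) = 0, max(-15, 0) = 0, max(29.51, 0) = 29.51
Node u (S = 117.6): V_u = e^(−0.03)·[0.4221·0.0000 + 0.5779·0.0000] = 0.0000
Node d (S = 47.82): V_d = e^(−0.03)·[0.4221·0.0000 + 0.5779·29.5073] = 16.5488
Node 0 (S = 75): V_0 = e^(−0.03)·[0.4221·0.0000 + 0.5779·16.5488] = 9.2811

$9.28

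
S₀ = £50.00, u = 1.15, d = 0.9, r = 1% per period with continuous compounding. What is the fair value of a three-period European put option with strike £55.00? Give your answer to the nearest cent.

Risk-neutral probability p = (e^0.01 − 0.9)/(1.15 − 0.9) = 0.1101/0.2500 = 0.4402
Terminal stock prices: S_uuu = 76.04, S_uud = 59.51, S_udd = 46.57, S_ddd = 36.45
Terminal payoffs (K − S): max(-21.04, 0) = 0, max(-4.512, 0) = 0, max(8.425, 0) = 8.425, max(18.55, 0) = 18.55
Node uu (S = 66.12): V_uu = e^(−0.01)·[0.4402·0.0000 + 0.5598·0.0000] = 0.0000
Node ud (S = 51.75): V_ud = e^(−0.01)·[0.4402·0.0000 + 0.5598·8.4250] = 4.6694
Node dd (S = 40.5): V_dd = e^(−0.01)·[0.4402·8.4250 + 0.5598·18.5500] = 13.9527
Node u (S = 57.5): V_u = e^(−0.01)·[0.4402·0.0000 + 0.5598·4.6694] = 2.5879
Node d (S = 45): V_d = e^(−0.01)·[0.4402·4.6694 + 0.5598·13.9527] = 9.7680
Node 0 (S = 50): V_0 = e^(−0.01)·[0.4402·2.5879 + 0.5598·9.7680] = 6.5416

£6.54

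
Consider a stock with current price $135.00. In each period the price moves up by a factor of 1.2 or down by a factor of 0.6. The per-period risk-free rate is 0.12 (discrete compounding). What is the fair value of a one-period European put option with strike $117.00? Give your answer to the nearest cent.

Risk-neutral probability p = (1 + 0.12 − 0.6)/(1.2 − 0.6) = 0.5200/0.6000 = 0.8667
Terminal stock prices: S_u = 162, S_d = 81
Terminal payoffs (K − S): max(-45, 0) = 0, max(36, 0) = 36
Node 0 (S = 135): V_0 = 1/1.12·[0.8667·0.0000 + 0.1333·36.0000] = 4.2857

$4.29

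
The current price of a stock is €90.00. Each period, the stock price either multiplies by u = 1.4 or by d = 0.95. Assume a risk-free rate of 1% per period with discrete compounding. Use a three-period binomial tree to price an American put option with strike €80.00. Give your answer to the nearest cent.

€1.79

Risk-neutral probability p = (1 + 0.01 − 0.95)/(1.4 − 0.95) = 0.0600/0.4500 = 0.1333
Terminal stock prices: S_uuu = 247, S_uud = 167.6, S_udd = 113.7, S_ddd = 77.16
Terminal payoffs (K − S): max(-167, 0) = 0, max(-87.58, 0) = 0, max(-33.71, 0) = 0, max(2.836, 0) = 2.836
Node uu (S = 176.4): continuation = 1/1.01·[0.1333·0.0000 + 0.8667·0.0000] = 0.0000; exercise value = 0.0000 ≤ continuation, so V_uu = 0.0000
Node ud (S = 119.7): continuation = 1/1.01·[0.1333·0.0000 + 0.8667·0.0000] = 0.0000; exercise value = 0.0000 ≤ continuation, so V_ud = 0.0000
Node dd (S = 81.22): continuation = 1/1.01·[0.1333·0.0000 + 0.8667·2.8363] = 2.4337; exercise value = 0.0000 ≤ continuation, so V_dd = 2.4337
Node u (S = 126): continuation = 1/1.01·[0.1333·0.0000 + 0.8667·0.0000] = 0.0000; exercise value = 0.0000 ≤ continuation, so V_u = 0.0000
Node d (S = 85.5): continuation = 1/1.01·[0.1333·0.0000 + 0.8667·2.4337] = 2.0884; exercise value = 0.0000 ≤ continuation, so V_d = 2.0884
Node 0 (S = 90): continuation = 1/1.01·[0.1333·0.0000 + 0.8667·2.0884] = 1.7920; exercise value = 0.0000 ≤ continuation, so V_0 = 1.7920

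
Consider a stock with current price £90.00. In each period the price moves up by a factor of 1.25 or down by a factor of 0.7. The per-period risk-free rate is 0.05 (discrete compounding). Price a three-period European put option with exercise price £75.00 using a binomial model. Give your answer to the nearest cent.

Risk-neutral probability p = (1 + 0.05 − 0.7)/(1.25 − 0.7) = 0.3500/0.5500 = 0.6364
Terminal stock prices: S_uuu = 175.8, S_uud = 98.44, S_udd = 55.12, S_ddd = 30.87
Terminal payoffs (K − S): max(-100.8, 0) = 0, max(-23.44, 0) = 0, max(19.88, 0) = 19.88, max(44.13, 0) = 44.13
Node uu (S = 140.6): V_uu = 1/1.05·[0.6364·0.0000 + 0.3636·0.0000] = 0.0000
Node ud (S = 78.75): V_ud = 1/1.05·[0.6364·0.0000 + 0.3636·19.8750] = 6.8831
Node dd (S = 44.1): V_dd = 1/1.05·[0.6364·19.8750 + 0.3636·44.1300] = 27.3286
Node u (S = 112.5): V_u = 1/1.05·[0.6364·0.0000 + 0.3636·6.8831] = 2.3838
Node d (S = 63): V_d = 1/1.05·[0.6364·6.8831 + 0.3636·27.3286] = 13.6360
Node 0 (S = 90): V_0 = 1/1.05·[0.6364·2.3838 + 0.3636·13.6360] = 6.1671

£6.17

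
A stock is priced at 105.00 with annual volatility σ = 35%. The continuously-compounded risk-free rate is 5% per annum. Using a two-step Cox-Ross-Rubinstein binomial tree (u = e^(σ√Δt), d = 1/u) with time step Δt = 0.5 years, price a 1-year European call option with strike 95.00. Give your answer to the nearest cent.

CRR parameters: u = e^(σ√Δt) = e^(0.35·√0.5) = 1.2808, d = 1/u = 0.7808
Per-period rate: rΔt = 0.05·0.5 = 0.025, so R = e^0.025 = 1.0253
Risk-neutral probability p = (e^0.025 − 0.7808)/(1.2808 − 0.7808) = 0.2446/0.5000 = 0.4891
Terminal stock prices: S_uu = 172.2, S_ud = 105, S_dd = 64.01
Terminal payoffs (S − K): max(77.25, 0) = 77.25, max(10, 0) = 10, max(-30.99, 0) = 0
Node u (S = 134.5): V_u = e^(−0.025)·[0.4891·77.2480 + 0.5109·10.0000] = 41.8299
Node d (S = 81.98): V_d = e^(−0.025)·[0.4891·10.0000 + 0.5109·0.0000] = 4.7699
Node 0 (S = 105): V_0 = e^(−0.025)·[0.4891·41.8299 + 0.5109·4.7699] = 22.3295

22.33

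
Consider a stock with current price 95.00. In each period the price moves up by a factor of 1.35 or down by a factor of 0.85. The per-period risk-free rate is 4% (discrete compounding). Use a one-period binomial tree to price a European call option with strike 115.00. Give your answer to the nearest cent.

4.84

Risk-neutral probability p = (1 + 0.04 − 0.85)/(1.35 − 0.85) = 0.1900/0.5000 = 0.3800
Terminal stock prices: S_u = 128.2, S_d = 80.75
Terminal payoffs (S − K): max(13.25, 0) = 13.25, max(-34.25, 0) = 0
Node 0 (S = 95): V_0 = 1/1.04·[0.3800·13.2500 + 0.6200·0.0000] = 4.8413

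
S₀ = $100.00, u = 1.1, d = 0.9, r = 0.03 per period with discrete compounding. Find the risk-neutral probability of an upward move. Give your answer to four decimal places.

Risk-neutral probability p = (1 + 0.03 − 0.9)/(1.1 − 0.9) = 0.1300/0.2000 = 0.6500

p = 0.6500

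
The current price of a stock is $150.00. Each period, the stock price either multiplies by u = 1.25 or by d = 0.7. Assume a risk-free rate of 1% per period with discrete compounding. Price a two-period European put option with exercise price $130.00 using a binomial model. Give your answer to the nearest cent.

$10.55

Risk-neutral probability p = (1 + 0.01 − 0.7)/(1.25 − 0.7) = 0.3100/0.5500 = 0.5636
Terminal stock prices: S_uu = 234.4, S_ud = 131.2, S_dd = 73.5
Terminal payoffs (K − S): max(-104.4, 0) = 0, max(-1.25, 0) = 0, max(56.5, 0) = 56.5
Node u (S = 187.5): V_u = 1/1.01·[0.5636·0.0000 + 0.4364·0.0000] = 0.0000
Node d (S = 105): V_d = 1/1.01·[0.5636·0.0000 + 0.4364·56.5000] = 24.4104
Node 0 (S = 150): V_0 = 1/1.01·[0.5636·0.0000 + 0.4364·24.4104] = 10.5464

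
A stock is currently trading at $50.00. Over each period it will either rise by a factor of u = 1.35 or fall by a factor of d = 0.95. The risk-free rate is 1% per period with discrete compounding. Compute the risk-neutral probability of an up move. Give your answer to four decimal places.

Risk-neutral probability p = (1 + 0.01 − 0.95)/(1.35 − 0.95) = 0.0600/0.4000 = 0.1500

p = 0.1500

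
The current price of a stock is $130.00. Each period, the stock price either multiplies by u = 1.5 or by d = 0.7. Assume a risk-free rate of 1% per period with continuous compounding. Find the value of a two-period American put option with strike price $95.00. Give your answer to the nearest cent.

$11.51

Risk-neutral probability p = (e^0.01 − 0.7)/(1.5 − 0.7) = 0.3101/0.8000 = 0.3876
Terminal stock prices: S_uu = 292.5, S_ud = 136.5, S_dd = 63.7
Terminal payoffs (K − S): max(-197.5, 0) = 0, max(-41.5, 0) = 0, max(31.3, 0) = 31.3
Node u (S = 195): continuation = e^(−0.01)·[0.3876·0.0000 + 0.6124·0.0000] = 0.0000; exercise value = 0.0000 ≤ continuation, so V_u = 0.0000
Node d (S = 91): continuation = e^(−0.01)·[0.3876·0.0000 + 0.6124·31.3000] = 18.9785; exercise value = 4.0000 ≤ continuation, so V_d = 18.9785
Node 0 (S = 130): continuation = e^(−0.01)·[0.3876·0.0000 + 0.6124·18.9785] = 11.5075; exercise value = 0.0000 ≤ continuation, so V_0 = 11.5075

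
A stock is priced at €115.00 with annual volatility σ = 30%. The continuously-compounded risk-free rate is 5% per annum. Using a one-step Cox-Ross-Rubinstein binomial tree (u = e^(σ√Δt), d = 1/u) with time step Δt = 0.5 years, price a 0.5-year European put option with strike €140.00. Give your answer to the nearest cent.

€22.62

CRR parameters: u = e^(σ√Δt) = e^(0.3·√0.5) = 1.2363, d = 1/u = 0.8089
Per-period rate: rΔt = 0.05·0.5 = 0.025, so R = e^0.025 = 1.0253
Risk-neutral probability p = (e^0.025 − 0.8089)/(1.2363 − 0.8089) = 0.2165/0.4275 = 0.5064
Terminal stock prices: S_u = 142.2, S_d = 93.02
Terminal payoffs (K − S): max(-2.176, 0) = 0, max(46.98, 0) = 46.98
Node 0 (S = 115): V_0 = e^(−0.025)·[0.5064·0.0000 + 0.4936·46.9813] = 22.6180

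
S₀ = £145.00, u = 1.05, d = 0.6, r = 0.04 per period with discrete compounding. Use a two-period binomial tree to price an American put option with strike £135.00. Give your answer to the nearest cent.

£1.90

Risk-neutral probability p = (1 + 0.04 − 0.6)/(1.05 − 0.6) = 0.4400/0.4500 = 0.9778
Terminal stock prices: S_uu = 159.9, S_ud = 91.35, S_dd = 52.2
Terminal payoffs (K − S): max(-24.86, 0) = 0, max(43.65, 0) = 43.65, max(82.8, 0) = 82.8
Node u (S = 152.2): continuation = 1/1.04·[0.9778·0.0000 + 0.0222·43.6500] = 0.9327; exercise value = 0.0000 ≤ continuation, so V_u = 0.9327
Node d (S = 87): continuation = 1/1.04·[0.9778·43.6500 + 0.0222·82.8000] = 42.8077; exercise value = 48.0000 > continuation, so V_d = 48.0000 (exercise)
Node 0 (S = 145): continuation = 1/1.04·[0.9778·0.9327 + 0.0222·48.0000] = 1.9025; exercise value = 0.0000 ≤ continuation, so V_0 = 1.9025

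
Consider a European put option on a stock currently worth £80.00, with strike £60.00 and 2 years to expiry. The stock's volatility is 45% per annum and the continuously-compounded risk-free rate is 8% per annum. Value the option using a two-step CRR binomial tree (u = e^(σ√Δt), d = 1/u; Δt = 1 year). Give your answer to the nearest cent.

£6.36

CRR parameters: u = e^(σ√Δt) = e^(0.45·√1) = 1.5683, d = 1/u = 0.6376
Per-period rate: rΔt = 0.08·1 = 0.08, so R = e^0.08 = 1.0833
Risk-neutral probability p = (e^0.08 − 0.6376)/(1.5683 − 0.6376) = 0.4457/0.9307 = 0.4789
Terminal stock prices: S_uu = 196.8, S_ud = 80, S_dd = 32.53
Terminal payoffs (K − S): max(-136.8, 0) = 0, max(-20, 0) = 0, max(27.47, 0) = 27.47
Node u (S = 125.5): V_u = e^(−0.08)·[0.4789·0.0000 + 0.5211·0.0000] = 0.0000
Node d (S = 51.01): V_d = e^(−0.08)·[0.4789·0.0000 + 0.5211·27.4744] = 13.2174
Node 0 (S = 80): V_0 = e^(−0.08)·[0.4789·0.0000 + 0.5211·13.2174] = 6.3587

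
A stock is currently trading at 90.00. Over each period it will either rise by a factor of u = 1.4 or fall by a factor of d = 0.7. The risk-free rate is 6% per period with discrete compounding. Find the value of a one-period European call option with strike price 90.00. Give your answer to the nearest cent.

Risk-neutral probability p = (1 + 0.06 − 0.7)/(1.4 − 0.7) = 0.3600/0.7000 = 0.5143
Terminal stock prices: S_u = 126, S_d = 63
Terminal payoffs (S − K): max(36, 0) = 36, max(-27, 0) = 0
Node 0 (S = 90): V_0 = 1/1.06·[0.5143·36.0000 + 0.4857·0.0000] = 17.4663

17.47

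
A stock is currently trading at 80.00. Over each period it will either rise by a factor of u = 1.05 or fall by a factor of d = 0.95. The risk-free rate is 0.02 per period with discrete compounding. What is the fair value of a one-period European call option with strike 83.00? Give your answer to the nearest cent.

Risk-neutral probability p = (1 + 0.02 − 0.95)/(1.05 − 0.95) = 0.0700/0.1000 = 0.7000
Terminal stock prices: S_u = 84, S_d = 76
Terminal payoffs (S − K): max(1, 0) = 1, max(-7, 0) = 0
Node 0 (S = 80): V_0 = 1/1.02·[0.7000·1.0000 + 0.3000·0.0000] = 0.6863

0.69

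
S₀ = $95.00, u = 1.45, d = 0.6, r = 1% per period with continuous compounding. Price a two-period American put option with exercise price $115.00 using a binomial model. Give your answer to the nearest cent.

Risk-neutral probability p = (e^0.01 − 0.6)/(1.45 − 0.6) = 0.4101/0.8500 = 0.4824
Terminal stock prices: S_uu = 199.7, S_ud = 82.65, S_dd = 34.2
Terminal payoffs (K − S): max(-84.74, 0) = 0, max(32.35, 0) = 32.35, max(80.8, 0) = 80.8
Node u (S = 137.8): continuation = e^(−0.01)·[0.4824·0.0000 + 0.5176·32.3500] = 16.5774; exercise value = 0.0000 ≤ continuation, so V_u = 16.5774
Node d (S = 57): continuation = e^(−0.01)·[0.4824·32.3500 + 0.5176·80.8000] = 56.8557; exercise value = 58.0000 > continuation, so V_d = 58.0000 (exercise)
Node 0 (S = 95): continuation = e^(−0.01)·[0.4824·16.5774 + 0.5176·58.0000] = 37.6389; exercise value = 20.0000 ≤ continuation, so V_0 = 37.6389

$37.64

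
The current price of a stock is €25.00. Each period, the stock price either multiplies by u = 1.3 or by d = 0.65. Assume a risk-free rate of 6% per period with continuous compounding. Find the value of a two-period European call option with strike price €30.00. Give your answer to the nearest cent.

€4.36

Risk-neutral probability p = (e^0.06 − 0.65)/(1.3 − 0.65) = 0.4118/0.6500 = 0.6336
Terminal stock prices: S_uu = 42.25, S_ud = 21.12, S_dd = 10.56
Terminal payoffs (S − K): max(12.25, 0) = 12.25, max(-8.875, 0) = 0, max(-19.44, 0) = 0
Node u (S = 32.5): V_u = e^(−0.06)·[0.6336·12.2500 + 0.3664·0.0000] = 7.3095
Node d (S = 16.25): V_d = e^(−0.06)·[0.6336·0.0000 + 0.3664·0.0000] = 0.0000
Node 0 (S = 25): V_0 = e^(−0.06)·[0.6336·7.3095 + 0.3664·0.0000] = 4.3616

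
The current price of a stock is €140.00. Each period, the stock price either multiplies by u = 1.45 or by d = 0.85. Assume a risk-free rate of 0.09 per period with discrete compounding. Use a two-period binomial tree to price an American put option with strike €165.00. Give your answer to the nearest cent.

Risk-neutral probability p = (1 + 0.09 − 0.85)/(1.45 − 0.85) = 0.2400/0.6000 = 0.4000
Terminal stock prices: S_uu = 294.4, S_ud = 172.5, S_dd = 101.1
Terminal payoffs (K − S): max(-129.4, 0) = 0, max(-7.55, 0) = 0, max(63.85, 0) = 63.85
Node u (S = 203): continuation = 1/1.09·[0.4000·0.0000 + 0.6000·0.0000] = 0.0000; exercise value = 0.0000 ≤ continuation, so V_u = 0.0000
Node d (S = 119): continuation = 1/1.09·[0.4000·0.0000 + 0.6000·63.8500] = 35.1468; exercise value = 46.0000 > continuation, so V_d = 46.0000 (exercise)
Node 0 (S = 140): continuation = 1/1.09·[0.4000·0.0000 + 0.6000·46.0000] = 25.3211; exercise value = 25.0000 ≤ continuation, so V_0 = 25.3211

€25.32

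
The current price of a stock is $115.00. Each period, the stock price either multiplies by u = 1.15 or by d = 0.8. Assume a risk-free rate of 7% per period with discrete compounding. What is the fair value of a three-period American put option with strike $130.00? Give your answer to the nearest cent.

$15.00

Risk-neutral probability p = (1 + 0.07 − 0.8)/(1.15 − 0.8) = 0.2700/0.3500 = 0.7714
Terminal stock prices: S_uuu = 174.9, S_uud = 121.7, S_udd = 84.64, S_ddd = 58.88
Terminal payoffs (K − S): max(-44.9, 0) = 0, max(8.33, 0) = 8.33, max(45.36, 0) = 45.36, max(71.12, 0) = 71.12
Node uu (S = 152.1): continuation = 1/1.07·[0.7714·0.0000 + 0.2286·8.3300] = 1.7794; exercise value = 0.0000 ≤ continuation, so V_uu = 1.7794
Node ud (S = 105.8): continuation = 1/1.07·[0.7714·8.3300 + 0.2286·45.3600] = 15.6953; exercise value = 24.2000 > continuation, so V_ud = 24.2000 (exercise)
Node dd (S = 73.6): continuation = 1/1.07·[0.7714·45.3600 + 0.2286·71.1200] = 47.8953; exercise value = 56.4000 > continuation, so V_dd = 56.4000 (exercise)
Node u (S = 132.2): continuation = 1/1.07·[0.7714·1.7794 + 0.2286·24.2000] = 6.4525; exercise value = 0.0000 ≤ continuation, so V_u = 6.4525
Node d (S = 92): continuation = 1/1.07·[0.7714·24.2000 + 0.2286·56.4000] = 29.4953; exercise value = 38.0000 > continuation, so V_d = 38.0000 (exercise)
Node 0 (S = 115): continuation = 1/1.07·[0.7714·6.4525 + 0.2286·38.0000] = 12.7695; exercise value = 15.0000 > continuation, so V_0 = 15.0000 (exercise)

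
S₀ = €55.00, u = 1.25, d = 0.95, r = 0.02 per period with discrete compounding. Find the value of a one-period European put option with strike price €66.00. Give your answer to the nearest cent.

€10.33

Risk-neutral probability p = (1 + 0.02 − 0.95)/(1.25 − 0.95) = 0.0700/0.3000 = 0.2333
Terminal stock prices: S_u = 68.75, S_d = 52.25
Terminal payoffs (K − S): max(-2.75, 0) = 0, max(13.75, 0) = 13.75
Node 0 (S = 55): V_0 = 1/1.02·[0.2333·0.0000 + 0.7667·13.7500] = 10.3350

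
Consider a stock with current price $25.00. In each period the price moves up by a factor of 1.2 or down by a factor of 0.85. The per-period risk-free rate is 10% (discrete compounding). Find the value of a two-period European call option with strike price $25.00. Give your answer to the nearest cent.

Risk-neutral probability p = (1 + 0.1 − 0.85)/(1.2 − 0.85) = 0.2500/0.3500 = 0.7143
Terminal stock prices: S_uu = 36, S_ud = 25.5, S_dd = 18.06
Terminal payoffs (S − K): max(11, 0) = 11, max(0.5, 0) = 0.5, max(-6.938, 0) = 0
Node u (S = 30): V_u = 1/1.1·[0.7143·11.0000 + 0.2857·0.5000] = 7.2727
Node d (S = 21.25): V_d = 1/1.1·[0.7143·0.5000 + 0.2857·0.0000] = 0.3247
Node 0 (S = 25): V_0 = 1/1.1·[0.7143·7.2727 + 0.2857·0.3247] = 4.8069

$4.81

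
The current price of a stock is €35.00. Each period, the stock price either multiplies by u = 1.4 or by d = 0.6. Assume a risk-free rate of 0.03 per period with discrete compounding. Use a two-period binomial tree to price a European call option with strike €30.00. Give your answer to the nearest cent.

Risk-neutral probability p = (1 + 0.03 − 0.6)/(1.4 − 0.6) = 0.4300/0.8000 = 0.5375
Terminal stock prices: S_uu = 68.6, S_ud = 29.4, S_dd = 12.6
Terminal payoffs (S − K): max(38.6, 0) = 38.6, max(-0.6, 0) = 0, max(-17.4, 0) = 0
Node u (S = 49): V_u = 1/1.03·[0.5375·38.6000 + 0.4625·0.0000] = 20.1432
Node d (S = 21): V_d = 1/1.03·[0.5375·0.0000 + 0.4625·0.0000] = 0.0000
Node 0 (S = 35): V_0 = 1/1.03·[0.5375·20.1432 + 0.4625·0.0000] = 10.5116

€10.51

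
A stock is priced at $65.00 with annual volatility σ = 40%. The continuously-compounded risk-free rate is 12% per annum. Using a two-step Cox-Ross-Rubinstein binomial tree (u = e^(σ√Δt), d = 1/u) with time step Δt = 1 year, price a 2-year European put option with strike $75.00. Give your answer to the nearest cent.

$10.97

CRR parameters: u = e^(σ√Δt) = e^(0.4·√1) = 1.4918, d = 1/u = 0.6703
Per-period rate: rΔt = 0.12·1 = 0.12, so R = e^0.12 = 1.1275
Risk-neutral probability p = (e^0.12 − 0.6703)/(1.4918 − 0.6703) = 0.4572/0.8215 = 0.5565
Terminal stock prices: S_uu = 144.7, S_ud = 65, S_dd = 29.21
Terminal payoffs (K − S): max(-69.66, 0) = 0, max(10, 0) = 10, max(45.79, 0) = 45.79
Node u (S = 96.97): V_u = e^(−0.12)·[0.5565·0.0000 + 0.4435·10.0000] = 3.9334
Node d (S = 43.57): V_d = e^(−0.12)·[0.5565·10.0000 + 0.4435·45.7936] = 22.9482
Node 0 (S = 65): V_0 = e^(−0.12)·[0.5565·3.9334 + 0.4435·22.9482] = 10.9679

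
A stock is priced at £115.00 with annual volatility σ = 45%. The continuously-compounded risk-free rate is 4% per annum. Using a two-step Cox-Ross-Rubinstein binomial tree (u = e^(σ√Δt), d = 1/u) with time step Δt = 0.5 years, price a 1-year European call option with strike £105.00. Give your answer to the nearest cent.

£26.84

CRR parameters: u = e^(σ√Δt) = e^(0.45·√0.5) = 1.3746, d = 1/u = 0.7275
Per-period rate: rΔt = 0.04·0.5 = 0.02, so R = e^0.02 = 1.0202
Risk-neutral probability p = (e^0.02 − 0.7275)/(1.3746 − 0.7275) = 0.2927/0.6472 = 0.4523
Terminal stock prices: S_uu = 217.3, S_ud = 115, S_dd = 60.86
Terminal payoffs (S − K): max(112.3, 0) = 112.3, max(10, 0) = 10, max(-44.14, 0) = 0
Node u (S = 158.1): V_u = e^(−0.02)·[0.4523·112.3107 + 0.5477·10.0000] = 55.1637
Node d (S = 83.66): V_d = e^(−0.02)·[0.4523·10.0000 + 0.5477·0.0000] = 4.4337
Node 0 (S = 115): V_0 = e^(−0.02)·[0.4523·55.1637 + 0.5477·4.4337] = 26.8382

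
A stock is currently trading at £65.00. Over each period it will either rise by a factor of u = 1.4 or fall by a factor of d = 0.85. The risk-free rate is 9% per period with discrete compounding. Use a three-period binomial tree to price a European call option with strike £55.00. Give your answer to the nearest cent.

£24.62

Risk-neutral probability p = (1 + 0.09 − 0.85)/(1.4 − 0.85) = 0.2400/0.5500 = 0.4364
Terminal stock prices: S_uuu = 178.4, S_uud = 108.3, S_udd = 65.75, S_ddd = 39.92
Terminal payoffs (S − K): max(123.4, 0) = 123.4, max(53.29, 0) = 53.29, max(10.75, 0) = 10.75, max(-15.08, 0) = 0
Node uu (S = 127.4): V_uu = 1/1.09·[0.4364·123.3600 + 0.5636·53.2900] = 76.9413
Node ud (S = 77.35): V_ud = 1/1.09·[0.4364·53.2900 + 0.5636·10.7475] = 26.8913
Node dd (S = 46.96): V_dd = 1/1.09·[0.4364·10.7475 + 0.5636·0.0000] = 4.3026
Node u (S = 91): V_u = 1/1.09·[0.4364·76.9413 + 0.5636·26.8913] = 44.7076
Node d (S = 55.25): V_d = 1/1.09·[0.4364·26.8913 + 0.5636·4.3026] = 12.9903
Node 0 (S = 65): V_0 = 1/1.09·[0.4364·44.7076 + 0.5636·12.9903] = 24.6152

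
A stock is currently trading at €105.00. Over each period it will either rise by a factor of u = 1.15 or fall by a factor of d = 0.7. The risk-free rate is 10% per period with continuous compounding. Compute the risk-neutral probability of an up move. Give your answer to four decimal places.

Risk-neutral probability p = (e^0.1 − 0.7)/(1.15 − 0.7) = 0.4052/0.4500 = 0.9004

p = 0.9004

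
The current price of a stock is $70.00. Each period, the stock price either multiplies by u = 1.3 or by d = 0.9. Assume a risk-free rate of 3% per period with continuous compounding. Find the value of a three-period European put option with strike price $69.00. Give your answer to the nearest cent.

Risk-neutral probability p = (e^0.03 − 0.9)/(1.3 − 0.9) = 0.1305/0.4000 = 0.3261
Terminal stock prices: S_uuu = 153.8, S_uud = 106.5, S_udd = 73.71, S_ddd = 51.03
Terminal payoffs (K − S): max(-84.79, 0) = 0, max(-37.47, 0) = 0, max(-4.71, 0) = 0, max(17.97, 0) = 17.97
Node uu (S = 118.3): V_uu = e^(−0.03)·[0.3261·0.0000 + 0.6739·0.0000] = 0.0000
Node ud (S = 81.9): V_ud = e^(−0.03)·[0.3261·0.0000 + 0.6739·0.0000] = 0.0000
Node dd (S = 56.7): V_dd = e^(−0.03)·[0.3261·0.0000 + 0.6739·17.9700] = 11.7514
Node u (S = 91): V_u = e^(−0.03)·[0.3261·0.0000 + 0.6739·0.0000] = 0.0000
Node d (S = 63): V_d = e^(−0.03)·[0.3261·0.0000 + 0.6739·11.7514] = 7.6848
Node 0 (S = 70): V_0 = e^(−0.03)·[0.3261·0.0000 + 0.6739·7.6848] = 5.0255

$5.03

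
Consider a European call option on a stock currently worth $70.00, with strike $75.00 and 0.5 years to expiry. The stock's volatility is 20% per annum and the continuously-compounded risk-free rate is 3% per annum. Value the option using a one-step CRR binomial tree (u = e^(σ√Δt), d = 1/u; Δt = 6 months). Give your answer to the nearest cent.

$2.87

CRR parameters: u = e^(σ√Δt) = e^(0.2·√0.5) = 1.1519, d = 1/u = 0.8681
Per-period rate: rΔt = 0.03·0.5 = 0.015, so R = e^0.015 = 1.0151
Risk-neutral probability p = (e^0.015 − 0.8681)/(1.1519 − 0.8681) = 0.1470/0.2838 = 0.5180
Terminal stock prices: S_u = 80.63, S_d = 60.77
Terminal payoffs (S − K): max(5.634, 0) = 5.634, max(-14.23, 0) = 0
Node 0 (S = 70): V_0 = e^(−0.015)·[0.5180·5.6337 + 0.4820·0.0000] = 2.8746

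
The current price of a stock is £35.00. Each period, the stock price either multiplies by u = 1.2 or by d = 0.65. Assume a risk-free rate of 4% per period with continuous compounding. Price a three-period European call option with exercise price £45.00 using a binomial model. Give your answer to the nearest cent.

Risk-neutral probability p = (e^0.04 − 0.65)/(1.2 − 0.65) = 0.3908/0.5500 = 0.7106
Terminal stock prices: S_uuu = 60.48, S_uud = 32.76, S_udd = 17.75, S_ddd = 9.612
Terminal payoffs (S − K): max(15.48, 0) = 15.48, max(-12.24, 0) = 0, max(-27.25, 0) = 0, max(-35.39, 0) = 0
Node uu (S = 50.4): V_uu = e^(−0.04)·[0.7106·15.4800 + 0.2894·0.0000] = 10.5682
Node ud (S = 27.3): V_ud = e^(−0.04)·[0.7106·0.0000 + 0.2894·0.0000] = 0.0000
Node dd (S = 14.79): V_dd = e^(−0.04)·[0.7106·0.0000 + 0.2894·0.0000] = 0.0000
Node u (S = 42): V_u = e^(−0.04)·[0.7106·10.5682 + 0.2894·0.0000] = 7.2150
Node d (S = 22.75): V_d = e^(−0.04)·[0.7106·0.0000 + 0.2894·0.0000] = 0.0000
Node 0 (S = 35): V_0 = e^(−0.04)·[0.7106·7.2150 + 0.2894·0.0000] = 4.9257

£4.93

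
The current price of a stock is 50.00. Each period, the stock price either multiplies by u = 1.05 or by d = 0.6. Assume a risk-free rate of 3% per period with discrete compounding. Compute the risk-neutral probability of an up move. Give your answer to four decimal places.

p = 0.9556

Risk-neutral probability p = (1 + 0.03 − 0.6)/(1.05 − 0.6) = 0.4300/0.4500 = 0.9556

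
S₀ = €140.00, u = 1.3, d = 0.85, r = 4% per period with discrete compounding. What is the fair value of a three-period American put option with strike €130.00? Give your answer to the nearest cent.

Risk-neutral probability p = (1 + 0.04 − 0.85)/(1.3 − 0.85) = 0.1900/0.4500 = 0.4222
Terminal stock prices: S_uuu = 307.6, S_uud = 201.1, S_udd = 131.5, S_ddd = 85.98
Terminal payoffs (K − S): max(-177.6, 0) = 0, max(-71.11, 0) = 0, max(-1.495, 0) = 0, max(44.02, 0) = 44.02
Node uu (S = 236.6): continuation = 1/1.04·[0.4222·0.0000 + 0.5778·0.0000] = 0.0000; exercise value = 0.0000 ≤ continuation, so V_uu = 0.0000
Node ud (S = 154.7): continuation = 1/1.04·[0.4222·0.0000 + 0.5778·0.0000] = 0.0000; exercise value = 0.0000 ≤ continuation, so V_ud = 0.0000
Node dd (S = 101.1): continuation = 1/1.04·[0.4222·0.0000 + 0.5778·44.0225] = 24.4569; exercise value = 28.8500 > continuation, so V_dd = 28.8500 (exercise)
Node u (S = 182): continuation = 1/1.04·[0.4222·0.0000 + 0.5778·0.0000] = 0.0000; exercise value = 0.0000 ≤ continuation, so V_u = 0.0000
Node d (S = 119): continuation = 1/1.04·[0.4222·0.0000 + 0.5778·28.8500] = 16.0278; exercise value = 11.0000 ≤ continuation, so V_d = 16.0278
Node 0 (S = 140): continuation = 1/1.04·[0.4222·0.0000 + 0.5778·16.0278] = 8.9043; exercise value = 0.0000 ≤ continuation, so V_0 = 8.9043

€8.90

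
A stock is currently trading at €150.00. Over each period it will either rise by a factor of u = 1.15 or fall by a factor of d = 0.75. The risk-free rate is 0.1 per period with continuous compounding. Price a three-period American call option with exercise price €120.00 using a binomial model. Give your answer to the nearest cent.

€61.73

Risk-neutral probability p = (e^0.1 − 0.75)/(1.15 − 0.75) = 0.3552/0.4000 = 0.8879
Terminal stock prices: S_uuu = 228.1, S_uud = 148.8, S_udd = 97.03, S_ddd = 63.28
Terminal payoffs (S − K): max(108.1, 0) = 108.1, max(28.78, 0) = 28.78, max(-22.97, 0) = 0, max(-56.72, 0) = 0
Node uu (S = 198.4): continuation = e^(−0.1)·[0.8879·108.1312 + 0.1121·28.7812] = 89.7945; exercise value = 78.3750 ≤ continuation, so V_uu = 89.7945
Node ud (S = 129.4): continuation = e^(−0.1)·[0.8879·28.7812 + 0.1121·0.0000] = 23.1237; exercise value = 9.3750 ≤ continuation, so V_ud = 23.1237
Node dd (S = 84.38): continuation = e^(−0.1)·[0.8879·0.0000 + 0.1121·0.0000] = 0.0000; exercise value = 0.0000 ≤ continuation, so V_dd = 0.0000
Node u (S = 172.5): continuation = e^(−0.1)·[0.8879·89.7945 + 0.1121·23.1237] = 74.4885; exercise value = 52.5000 ≤ continuation, so V_u = 74.4885
Node d (S = 112.5): continuation = e^(−0.1)·[0.8879·23.1237 + 0.1121·0.0000] = 18.5783; exercise value = 0.0000 ≤ continuation, so V_d = 18.5783
Node 0 (S = 150): continuation = e^(−0.1)·[0.8879·74.4885 + 0.1121·18.5783] = 61.7303; exercise value = 30.0000 ≤ continuation, so V_0 = 61.7303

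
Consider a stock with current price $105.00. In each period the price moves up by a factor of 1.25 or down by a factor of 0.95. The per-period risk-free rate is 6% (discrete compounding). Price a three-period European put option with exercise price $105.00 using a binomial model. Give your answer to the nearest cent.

$3.19

Risk-neutral probability p = (1 + 0.06 − 0.95)/(1.25 − 0.95) = 0.1100/0.3000 = 0.3667
Terminal stock prices: S_uuu = 205.1, S_uud = 155.9, S_udd = 118.5, S_ddd = 90.02
Terminal payoffs (K − S): max(-100.1, 0) = 0, max(-50.86, 0) = 0, max(-13.45, 0) = 0, max(14.98, 0) = 14.98
Node uu (S = 164.1): V_uu = 1/1.06·[0.3667·0.0000 + 0.6333·0.0000] = 0.0000
Node ud (S = 124.7): V_ud = 1/1.06·[0.3667·0.0000 + 0.6333·0.0000] = 0.0000
Node dd (S = 94.76): V_dd = 1/1.06·[0.3667·0.0000 + 0.6333·14.9756] = 8.9477
Node u (S = 131.2): V_u = 1/1.06·[0.3667·0.0000 + 0.6333·0.0000] = 0.0000
Node d (S = 99.75): V_d = 1/1.06·[0.3667·0.0000 + 0.6333·8.9477] = 5.3461
Node 0 (S = 105): V_0 = 1/1.06·[0.3667·0.0000 + 0.6333·5.3461] = 3.1942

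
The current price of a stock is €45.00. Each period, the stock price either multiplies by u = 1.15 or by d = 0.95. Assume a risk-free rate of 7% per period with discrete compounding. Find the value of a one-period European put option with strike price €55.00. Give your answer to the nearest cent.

Risk-neutral probability p = (1 + 0.07 − 0.95)/(1.15 − 0.95) = 0.1200/0.2000 = 0.6000
Terminal stock prices: S_u = 51.75, S_d = 42.75
Terminal payoffs (K − S): max(3.25, 0) = 3.25, max(12.25, 0) = 12.25
Node 0 (S = 45): V_0 = 1/1.07·[0.6000·3.2500 + 0.4000·12.2500] = 6.4019

€6.40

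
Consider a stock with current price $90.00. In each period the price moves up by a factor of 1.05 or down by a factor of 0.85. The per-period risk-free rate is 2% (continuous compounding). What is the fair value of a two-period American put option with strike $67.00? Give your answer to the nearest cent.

$0.04

Risk-neutral probability p = (e^0.02 − 0.85)/(1.05 − 0.85) = 0.1702/0.2000 = 0.8510
Terminal stock prices: S_uu = 99.23, S_ud = 80.33, S_dd = 65.02
Terminal payoffs (K − S): max(-32.23, 0) = 0, max(-13.33, 0) = 0, max(1.975, 0) = 1.975
Node u (S = 94.5): continuation = e^(−0.02)·[0.8510·0.0000 + 0.1490·0.0000] = 0.0000; exercise value = 0.0000 ≤ continuation, so V_u = 0.0000
Node d (S = 76.5): continuation = e^(−0.02)·[0.8510·0.0000 + 0.1490·1.9750] = 0.2884; exercise value = 0.0000 ≤ continuation, so V_d = 0.2884
Node 0 (S = 90): continuation = e^(−0.02)·[0.8510·0.0000 + 0.1490·0.2884] = 0.0421; exercise value = 0.0000 ≤ continuation, so V_0 = 0.0421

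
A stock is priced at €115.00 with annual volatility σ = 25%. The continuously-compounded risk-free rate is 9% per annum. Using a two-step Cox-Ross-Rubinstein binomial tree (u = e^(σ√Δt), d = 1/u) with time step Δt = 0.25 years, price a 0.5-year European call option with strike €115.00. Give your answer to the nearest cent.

€9.78

CRR parameters: u = e^(σ√Δt) = e^(0.25·√0.25) = 1.1331, d = 1/u = 0.8825
Per-period rate: rΔt = 0.09·0.25 = 0.0225, so R = e^0.0225 = 1.0228
Risk-neutral probability p = (e^0.0225 − 0.8825)/(1.1331 − 0.8825) = 0.1403/0.2507 = 0.5596
Terminal stock prices: S_uu = 147.7, S_ud = 115, S_dd = 89.56
Terminal payoffs (S − K): max(32.66, 0) = 32.66, max(0, 0) = 0, max(-25.44, 0) = 0
Node u (S = 130.3): V_u = e^(−0.0225)·[0.5596·32.6629 + 0.4404·0.0000] = 17.8707
Node d (S = 101.5): V_d = e^(−0.0225)·[0.5596·0.0000 + 0.4404·0.0000] = 0.0000
Node 0 (S = 115): V_0 = e^(−0.0225)·[0.5596·17.8707 + 0.4404·0.0000] = 9.7775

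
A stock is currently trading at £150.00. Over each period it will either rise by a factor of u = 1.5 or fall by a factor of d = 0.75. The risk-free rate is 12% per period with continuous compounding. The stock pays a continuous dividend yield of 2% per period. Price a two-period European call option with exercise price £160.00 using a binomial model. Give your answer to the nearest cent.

£34.74

Per-period risk-free factor R = e^0.12 = 1.1275; dividend-adjusted growth = e^(0.12−0.02) = 1.1052.
Risk-neutral probability p = (1.1052 − 0.75)/(1.5 − 0.75) = 0.3552/0.7500 = 0.4736
Terminal stock prices: S_uu = 337.5, S_ud = 168.8, S_dd = 84.38
Terminal payoffs (S − K): max(177.5, 0) = 177.5, max(8.75, 0) = 8.75, max(-75.62, 0) = 0
Node u (S = 225): V_u = e^(−0.12)·[0.4736·177.5000 + 0.5264·8.7500] = 78.6374
Node d (S = 112.5): V_d = e^(−0.12)·[0.4736·8.7500 + 0.5264·0.0000] = 3.6751
Node 0 (S = 150): V_0 = e^(−0.12)·[0.4736·78.6374 + 0.5264·3.6751] = 34.7445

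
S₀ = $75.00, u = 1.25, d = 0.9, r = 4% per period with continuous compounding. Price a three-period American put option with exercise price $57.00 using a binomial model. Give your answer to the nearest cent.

Risk-neutral probability p = (e^0.04 − 0.9)/(1.25 − 0.9) = 0.1408/0.3500 = 0.4023
Terminal stock prices: S_uuu = 146.5, S_uud = 105.5, S_udd = 75.94, S_ddd = 54.68
Terminal payoffs (K − S): max(-89.48, 0) = 0, max(-48.47, 0) = 0, max(-18.94, 0) = 0, max(2.325, 0) = 2.325
Node uu (S = 117.2): continuation = e^(−0.04)·[0.4023·0.0000 + 0.5977·0.0000] = 0.0000; exercise value = 0.0000 ≤ continuation, so V_uu = 0.0000
Node ud (S = 84.38): continuation = e^(−0.04)·[0.4023·0.0000 + 0.5977·0.0000] = 0.0000; exercise value = 0.0000 ≤ continuation, so V_ud = 0.0000
Node dd (S = 60.75): continuation = e^(−0.04)·[0.4023·0.0000 + 0.5977·2.3250] = 1.3351; exercise value = 0.0000 ≤ continuation, so V_dd = 1.3351
Node u (S = 93.75): continuation = e^(−0.04)·[0.4023·0.0000 + 0.5977·0.0000] = 0.0000; exercise value = 0.0000 ≤ continuation, so V_u = 0.0000
Node d (S = 67.5): continuation = e^(−0.04)·[0.4023·0.0000 + 0.5977·1.3351] = 0.7667; exercise value = 0.0000 ≤ continuation, so V_d = 0.7667
Node 0 (S = 75): continuation = e^(−0.04)·[0.4023·0.0000 + 0.5977·0.7667] = 0.4403; exercise value = 0.0000 ≤ continuation, so V_0 = 0.4403

$0.44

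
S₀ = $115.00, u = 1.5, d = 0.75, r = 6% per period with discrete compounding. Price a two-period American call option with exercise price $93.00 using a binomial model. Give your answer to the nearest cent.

$40.90

Risk-neutral probability p = (1 + 0.06 − 0.75)/(1.5 − 0.75) = 0.3100/0.7500 = 0.4133
Terminal stock prices: S_uu = 258.8, S_ud = 129.4, S_dd = 64.69
Terminal payoffs (S − K): max(165.8, 0) = 165.8, max(36.38, 0) = 36.38, max(-28.31, 0) = 0
Node u (S = 172.5): continuation = 1/1.06·[0.4133·165.7500 + 0.5867·36.3750] = 84.7642; exercise value = 79.5000 ≤ continuation, so V_u = 84.7642
Node d (S = 86.25): continuation = 1/1.06·[0.4133·36.3750 + 0.5867·0.0000] = 14.1840; exercise value = 0.0000 ≤ continuation, so V_d = 14.1840
Node 0 (S = 115): continuation = 1/1.06·[0.4133·84.7642 + 0.5867·14.1840] = 40.9029; exercise value = 22.0000 ≤ continuation, so V_0 = 40.9029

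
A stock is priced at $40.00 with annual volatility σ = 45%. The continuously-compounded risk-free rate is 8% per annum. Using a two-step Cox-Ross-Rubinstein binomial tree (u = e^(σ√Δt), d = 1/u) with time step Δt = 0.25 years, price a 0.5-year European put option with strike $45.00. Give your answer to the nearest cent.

$7.30

CRR parameters: u = e^(σ√Δt) = e^(0.45·√0.25) = 1.2523, d = 1/u = 0.7985
Per-period rate: rΔt = 0.08·0.25 = 0.02, so R = e^0.02 = 1.0202
Risk-neutral probability p = (e^0.02 − 0.7985)/(1.2523 − 0.7985) = 0.2217/0.4538 = 0.4885
Terminal stock prices: S_uu = 62.73, S_ud = 40, S_dd = 25.51
Terminal payoffs (K − S): max(-17.73, 0) = 0, max(5, 0) = 5, max(19.49, 0) = 19.49
Node u (S = 50.09): V_u = e^(−0.02)·[0.4885·0.0000 + 0.5115·5.0000] = 2.5069
Node d (S = 31.94): V_d = e^(−0.02)·[0.4885·5.0000 + 0.5115·19.4949] = 12.1683
Node 0 (S = 40): V_0 = e^(−0.02)·[0.4885·2.5069 + 0.5115·12.1683] = 7.3012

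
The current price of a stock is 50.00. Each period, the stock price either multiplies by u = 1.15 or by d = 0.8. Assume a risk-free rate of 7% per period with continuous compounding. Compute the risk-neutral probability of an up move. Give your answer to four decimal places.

p = 0.7786

Risk-neutral probability p = (e^0.07 − 0.8)/(1.15 − 0.8) = 0.2725/0.3500 = 0.7786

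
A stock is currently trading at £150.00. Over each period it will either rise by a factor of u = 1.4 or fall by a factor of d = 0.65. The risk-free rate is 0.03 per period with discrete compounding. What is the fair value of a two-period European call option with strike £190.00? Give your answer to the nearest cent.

£25.17

Risk-neutral probability p = (1 + 0.03 − 0.65)/(1.4 − 0.65) = 0.3800/0.7500 = 0.5067
Terminal stock prices: S_uu = 294, S_ud = 136.5, S_dd = 63.38
Terminal payoffs (S − K): max(104, 0) = 104, max(-53.5, 0) = 0, max(-126.6, 0) = 0
Node u (S = 210): V_u = 1/1.03·[0.5067·104.0000 + 0.4933·0.0000] = 51.1586
Node d (S = 97.5): V_d = 1/1.03·[0.5067·0.0000 + 0.4933·0.0000] = 0.0000
Node 0 (S = 150): V_0 = 1/1.03·[0.5067·51.1586 + 0.4933·0.0000] = 25.1654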